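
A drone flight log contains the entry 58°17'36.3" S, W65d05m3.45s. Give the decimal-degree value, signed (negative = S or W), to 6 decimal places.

-58.293417, -65.084292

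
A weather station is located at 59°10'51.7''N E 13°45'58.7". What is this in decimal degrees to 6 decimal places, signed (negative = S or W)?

59.181028, 13.766306

Latitude: 59° + 10/60 + 51.7/3600 = 59 + 0.166667 + 0.014361 = 59.1810278
N ⇒ keep positive
λ: 13 + 45/60 + 58.7/3600 = 13.7663056
E → positive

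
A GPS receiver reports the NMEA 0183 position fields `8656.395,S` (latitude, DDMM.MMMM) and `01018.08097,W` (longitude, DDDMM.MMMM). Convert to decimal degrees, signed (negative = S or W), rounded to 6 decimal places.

-86.939917, -10.301350

Lat: degrees = first 2 digits = 86, minutes = 56.395; 86 + 56.395/60 = 86.9399167
S → negative
Lon: split at 3 digits → 010° and 18.08097′; 10 + 18.08097/60 = 10.3013495
hemisphere W, so the sign is −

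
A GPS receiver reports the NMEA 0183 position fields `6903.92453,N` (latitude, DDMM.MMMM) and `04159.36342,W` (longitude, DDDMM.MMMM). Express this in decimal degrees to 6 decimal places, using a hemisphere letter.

69.065409° N, 41.989390° W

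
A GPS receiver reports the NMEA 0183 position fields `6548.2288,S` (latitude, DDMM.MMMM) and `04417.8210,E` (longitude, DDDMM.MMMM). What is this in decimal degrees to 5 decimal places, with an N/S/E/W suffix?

φ: split at 2 digits → 65° and 48.2288′; 65 + 48.2288/60 = 65.803813
Longitude: degrees = first 3 digits = 44, minutes = 17.821; 44 + 17.821/60 = 44.297017

65.80381° S, 44.29702° E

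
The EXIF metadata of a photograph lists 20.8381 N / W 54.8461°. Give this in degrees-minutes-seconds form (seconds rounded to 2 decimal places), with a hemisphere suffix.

20°50′17.16″ N, 54°50′45.96″ W

Lat: 0.838100° → 50.28600′; 0.28600 × 60 = 17.1600″
Longitude: whole degrees 54; 50.76600′ → 50′ and 45.9600″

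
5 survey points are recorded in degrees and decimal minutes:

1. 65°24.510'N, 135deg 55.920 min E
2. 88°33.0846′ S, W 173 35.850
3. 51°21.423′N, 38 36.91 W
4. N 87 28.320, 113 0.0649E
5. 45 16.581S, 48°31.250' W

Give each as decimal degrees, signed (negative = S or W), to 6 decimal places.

Point 1:
  Lat: 65 + 24.51/60 = 65.4085000
  N ⇒ keep positive
  λ: 55.92′ = 0.932000°; total 135.9320000
  E ⇒ keep positive
Point 2:
  Latitude: 33.0846′ = 0.551410°; total 88.5514100
  S → negative
  Lon: 173 + 35.85/60 = 173.5975000
  W → negative
Point 3:
  Lat: 21.423′ = 0.357050°; total 51.3570500
  N → positive
  Longitude: 38 + 36.91/60 = 38.6151667
  hemisphere W, so the sign is −
Point 4:
  φ: 87 + 28.32/60 = 87.4720000
  N ⇒ keep positive
  Lon: 113 + 0.0649/60 = 113.0010817
  E ⇒ keep positive
Point 5:
  Lat: 45 + 16.581/60 = 45.2763500
  S ⇒ negate
  Lon: 31.25′ = 0.520833°; total 48.5208333
  hemisphere W, so the sign is −

1. 65.408500, 135.932000
2. -88.551410, -173.597500
3. 51.357050, -38.615167
4. 87.472000, 113.001082
5. -45.276350, -48.520833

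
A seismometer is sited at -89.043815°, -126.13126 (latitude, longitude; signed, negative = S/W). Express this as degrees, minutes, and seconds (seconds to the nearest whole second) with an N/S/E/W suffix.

Latitude is negative → S; |value| = 89.043815
φ: whole degrees 89; 2.62890′ → 2′ and 37.73″
Longitude is negative → W; |value| = 126.131260
λ: 0.131260° → 7.87560′; 0.87560 × 60 = 52.54″

89°02′38″ S, 126°07′53″ W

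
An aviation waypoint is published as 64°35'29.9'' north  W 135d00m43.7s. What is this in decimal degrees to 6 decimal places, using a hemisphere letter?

64.591639° N, 135.012139° W

Lat: 35′ + 29.9″ = 35.49833′; 64 + 35.49833/60 = 64.5916389
Longitude: 135° + 0/60 + 43.7/3600 = 135 + 0.000000 + 0.012139 = 135.0121389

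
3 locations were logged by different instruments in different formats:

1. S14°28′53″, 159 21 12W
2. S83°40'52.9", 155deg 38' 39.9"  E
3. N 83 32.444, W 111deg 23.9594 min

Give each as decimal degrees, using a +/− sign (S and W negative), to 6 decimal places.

Point 1:
  Latitude: 14 + 28/60 + 53/3600 = 14.4813889
  hemisphere S, so the sign is −
  Lon: 159° + 21/60 + 12/3600 = 159 + 0.350000 + 0.003333 = 159.3533333
  hemisphere W, so the sign is −
Point 2:
  Lat: 40′ + 52.9″ = 40.88167′; 83 + 40.88167/60 = 83.6813611
  S ⇒ negate
  Longitude: 155° + 38/60 + 39.9/3600 = 155 + 0.633333 + 0.011083 = 155.6444167
  E → positive
Point 3:
  Lat: 32.444′ = 0.540733°; total 83.5407333
  N → positive
  Lon: 111 + 23.9594/60 = 111.3993233
  W → negative

1. -14.481389, -159.353333
2. -83.681361, 155.644417
3. 83.540733, -111.399323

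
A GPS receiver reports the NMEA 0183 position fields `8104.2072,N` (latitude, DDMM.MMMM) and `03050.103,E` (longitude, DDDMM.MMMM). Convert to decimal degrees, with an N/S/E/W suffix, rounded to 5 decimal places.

81.07012° N, 30.83505° E

Latitude: degrees = first 2 digits = 81, minutes = 4.2072; 81 + 4.2072/60 = 81.070120
Lon: split at 3 digits → 030° and 50.103′; 30 + 50.103/60 = 30.835050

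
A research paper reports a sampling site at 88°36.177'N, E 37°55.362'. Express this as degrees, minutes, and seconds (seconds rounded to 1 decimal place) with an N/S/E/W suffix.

Latitude: 36.17700′ → 36′ and 0.17700 × 60 = 10.620″
Lon: fractional minutes 0.36200 × 60 = 21.720″

88°36′10.6″ N, 37°55′21.7″ E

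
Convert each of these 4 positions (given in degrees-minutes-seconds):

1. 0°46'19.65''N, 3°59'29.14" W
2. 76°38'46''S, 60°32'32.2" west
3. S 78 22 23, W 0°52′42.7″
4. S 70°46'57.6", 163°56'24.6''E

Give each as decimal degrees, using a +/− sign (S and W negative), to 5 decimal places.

Point 1:
  Latitude: 46′ + 19.65″ = 46.32750′; 0 + 46.32750/60 = 0.772125
  N → positive
  Longitude: 3° + 59/60 + 29.14/3600 = 3 + 0.983333 + 0.008094 = 3.991428
  W → negative
Point 2:
  Lat: 76° + 38/60 + 46/3600 = 76 + 0.633333 + 0.012778 = 76.646111
  hemisphere S, so the sign is −
  Longitude: 60 + 32/60 + 32.2/3600 = 60.542278
  hemisphere W, so the sign is −
Point 3:
  φ: 78 + 22/60 + 23/3600 = 78.373056
  hemisphere S, so the sign is −
  Lon: 0 + 52/60 + 42.7/3600 = 0.878528
  W → negative
Point 4:
  Lat: 70° + 46/60 + 57.6/3600 = 70 + 0.766667 + 0.016000 = 70.782667
  S → negative
  Lon: 56′ + 24.6″ = 56.41000′; 163 + 56.41000/60 = 163.940167
  E → positive

1. 0.77213, -3.99143
2. -76.64611, -60.54228
3. -78.37306, -0.87853
4. -70.78267, 163.94017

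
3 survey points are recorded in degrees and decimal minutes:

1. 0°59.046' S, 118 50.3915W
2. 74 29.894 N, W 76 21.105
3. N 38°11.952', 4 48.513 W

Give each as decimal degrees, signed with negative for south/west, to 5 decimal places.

Point 1:
  Lat: 0 + 59.046/60 = 0.984100
  S → negative
  Longitude: 50.3915′ = 0.839858°; total 118.839858
  W ⇒ negate
Point 2:
  φ: 74 + 29.894/60 = 74.498233
  N ⇒ keep positive
  Lon: 76 + 21.105/60 = 76.351750
  W ⇒ negate
Point 3:
  Latitude: 11.952′ = 0.199200°; total 38.199200
  N → positive
  Longitude: 48.513′ = 0.808550°; total 4.808550
  W → negative

1. -0.98410, -118.83986
2. 74.49823, -76.35175
3. 38.19920, -4.80855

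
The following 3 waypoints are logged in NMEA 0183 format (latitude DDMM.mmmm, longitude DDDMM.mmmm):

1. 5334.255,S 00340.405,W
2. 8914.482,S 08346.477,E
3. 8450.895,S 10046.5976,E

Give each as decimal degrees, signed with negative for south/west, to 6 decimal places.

1. -53.570917, -3.673417
2. -89.241367, 83.774617
3. -84.848250, 100.776627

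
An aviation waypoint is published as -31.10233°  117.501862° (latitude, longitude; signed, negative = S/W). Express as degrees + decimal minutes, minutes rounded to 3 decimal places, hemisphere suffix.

Latitude is negative → S; |value| = 31.102330
φ: 31° + 0.102330 × 60 = 31° 6.13980′
Lon: fractional part 0.501862 → 30.11172 minutes

31° 6.140′ S, 117° 30.112′ E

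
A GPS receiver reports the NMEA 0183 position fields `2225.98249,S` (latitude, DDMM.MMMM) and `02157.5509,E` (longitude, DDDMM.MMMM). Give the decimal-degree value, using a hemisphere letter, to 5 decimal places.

Latitude: split at 2 digits → 22° and 25.98249′; 22 + 25.98249/60 = 22.433042
λ: split at 3 digits → 021° and 57.5509′; 21 + 57.5509/60 = 21.959182

22.43304° S, 21.95918° E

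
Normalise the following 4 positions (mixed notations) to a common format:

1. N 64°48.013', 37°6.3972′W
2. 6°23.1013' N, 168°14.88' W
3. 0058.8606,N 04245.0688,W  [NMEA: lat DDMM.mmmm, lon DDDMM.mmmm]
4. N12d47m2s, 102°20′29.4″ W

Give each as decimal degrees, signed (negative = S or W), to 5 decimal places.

1. 64.80022, -37.10662
2. 6.38502, -168.24800
3. 0.98101, -42.75115
4. 12.78389, -102.34150

Point 1:
  φ: 64 + 48.013/60 = 64.800217
  N → positive
  Lon: 6.3972′ = 0.106620°; total 37.106620
  hemisphere W, so the sign is −
Point 2:
  φ: 23.1013′ = 0.385022°; total 6.385022
  N ⇒ keep positive
  λ: 14.88′ = 0.248000°; total 168.248000
  W → negative
Point 3:
  φ: split at 2 digits → 00° and 58.8606′; 0 + 58.8606/60 = 0.981010
  N ⇒ keep positive
  Lon: split at 3 digits → 042° and 45.0688′; 42 + 45.0688/60 = 42.751147
  W → negative
Point 4:
  Latitude: 12 + 47/60 + 2/3600 = 12.783889
  N → positive
  λ: 102 + 20/60 + 29.4/3600 = 102.341500
  hemisphere W, so the sign is −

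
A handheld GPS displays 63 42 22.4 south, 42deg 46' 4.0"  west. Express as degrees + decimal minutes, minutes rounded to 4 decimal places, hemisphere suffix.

Lat: 42 + 22.4/60 = 42.373333′
λ: seconds/60 = 0.06667; minutes = 46 + 0.06667 = 46.066667

63° 42.3733′ S, 42° 46.0667′ W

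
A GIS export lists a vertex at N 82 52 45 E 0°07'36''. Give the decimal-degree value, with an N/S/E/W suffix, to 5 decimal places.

82.87917° N, 0.12667° E

φ: 82 + 52/60 + 45/3600 = 82.879167
λ: 7′ + 36″ = 7.60000′; 0 + 7.60000/60 = 0.126667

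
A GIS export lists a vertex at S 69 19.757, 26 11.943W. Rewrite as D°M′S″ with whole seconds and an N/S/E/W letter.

69°19′45″ S, 26°11′57″ W

φ: 19.75700′ → 19′ and 0.75700 × 60 = 45.42″
Longitude: fractional minutes 0.94300 × 60 = 56.58″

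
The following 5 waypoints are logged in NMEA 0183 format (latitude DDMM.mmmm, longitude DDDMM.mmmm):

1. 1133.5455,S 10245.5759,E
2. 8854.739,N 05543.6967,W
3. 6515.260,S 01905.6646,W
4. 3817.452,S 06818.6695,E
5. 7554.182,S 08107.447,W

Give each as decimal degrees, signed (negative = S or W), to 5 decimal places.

Point 1:
  φ: degrees = first 2 digits = 11, minutes = 33.5455; 11 + 33.5455/60 = 11.559092
  hemisphere S, so the sign is −
  λ: degrees = first 3 digits = 102, minutes = 45.5759; 102 + 45.5759/60 = 102.759598
  E ⇒ keep positive
Point 2:
  φ: split at 2 digits → 88° and 54.739′; 88 + 54.739/60 = 88.912317
  N → positive
  λ: degrees = first 3 digits = 55, minutes = 43.6967; 55 + 43.6967/60 = 55.728278
  W ⇒ negate
Point 3:
  φ: split at 2 digits → 65° and 15.26′; 65 + 15.26/60 = 65.254333
  hemisphere S, so the sign is −
  Longitude: split at 3 digits → 019° and 5.6646′; 19 + 5.6646/60 = 19.094410
  W ⇒ negate
Point 4:
  Latitude: split at 2 digits → 38° and 17.452′; 38 + 17.452/60 = 38.290867
  hemisphere S, so the sign is −
  Lon: split at 3 digits → 068° and 18.6695′; 68 + 18.6695/60 = 68.311158
  E ⇒ keep positive
Point 5:
  Latitude: split at 2 digits → 75° and 54.182′; 75 + 54.182/60 = 75.903033
  S ⇒ negate
  λ: split at 3 digits → 081° and 7.447′; 81 + 7.447/60 = 81.124117
  W ⇒ negate

1. -11.55909, 102.75960
2. 88.91232, -55.72828
3. -65.25433, -19.09441
4. -38.29087, 68.31116
5. -75.90303, -81.12412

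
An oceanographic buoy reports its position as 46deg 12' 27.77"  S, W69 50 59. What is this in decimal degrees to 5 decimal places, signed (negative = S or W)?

-46.20771, -69.84972

φ: 46 + 12/60 + 27.77/3600 = 46.207714
hemisphere S, so the sign is −
Lon: 50′ + 59″ = 50.98333′; 69 + 50.98333/60 = 69.849722
W → negative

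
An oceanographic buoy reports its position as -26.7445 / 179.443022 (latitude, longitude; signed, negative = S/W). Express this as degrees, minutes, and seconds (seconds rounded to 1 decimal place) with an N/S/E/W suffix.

Latitude is negative → S; |value| = 26.744500
Latitude: 0.744500 × 60 = 44.67000′ → 44′, remainder × 60 = 40.200″
Longitude: whole degrees 179; 26.58132′ → 26′ and 34.879″

26°44′40.2″ S, 179°26′34.9″ E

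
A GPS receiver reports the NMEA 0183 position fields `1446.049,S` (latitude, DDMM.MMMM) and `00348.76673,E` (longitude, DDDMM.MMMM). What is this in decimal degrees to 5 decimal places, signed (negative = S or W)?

-14.76748, 3.81278

φ: degrees = first 2 digits = 14, minutes = 46.049; 14 + 46.049/60 = 14.767483
S ⇒ negate
λ: degrees = first 3 digits = 3, minutes = 48.76673; 3 + 48.76673/60 = 3.812779
E ⇒ keep positive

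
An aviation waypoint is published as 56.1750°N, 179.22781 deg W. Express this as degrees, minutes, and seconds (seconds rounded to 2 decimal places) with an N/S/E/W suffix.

56°10′30.00″ N, 179°13′40.12″ W

Lat: whole degrees 56; 10.50000′ → 10′ and 30.0000″
λ: 0.227810 × 60 = 13.66860′ → 13′, remainder × 60 = 40.1160″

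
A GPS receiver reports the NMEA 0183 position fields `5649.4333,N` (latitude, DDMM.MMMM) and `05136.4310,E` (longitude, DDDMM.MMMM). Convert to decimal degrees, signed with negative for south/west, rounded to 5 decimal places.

φ: split at 2 digits → 56° and 49.4333′; 56 + 49.4333/60 = 56.823888
N ⇒ keep positive
λ: split at 3 digits → 051° and 36.431′; 51 + 36.431/60 = 51.607183
E → positive

56.82389, 51.60718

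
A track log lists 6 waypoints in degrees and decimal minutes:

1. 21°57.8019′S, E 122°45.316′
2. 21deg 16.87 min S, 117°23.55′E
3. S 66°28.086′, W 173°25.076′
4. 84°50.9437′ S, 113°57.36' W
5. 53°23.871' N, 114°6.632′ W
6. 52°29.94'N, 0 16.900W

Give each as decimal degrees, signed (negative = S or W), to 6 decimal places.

1. -21.963365, 122.755267
2. -21.281167, 117.392500
3. -66.468100, -173.417933
4. -84.849062, -113.956000
5. 53.397850, -114.110533
6. 52.499000, -0.281667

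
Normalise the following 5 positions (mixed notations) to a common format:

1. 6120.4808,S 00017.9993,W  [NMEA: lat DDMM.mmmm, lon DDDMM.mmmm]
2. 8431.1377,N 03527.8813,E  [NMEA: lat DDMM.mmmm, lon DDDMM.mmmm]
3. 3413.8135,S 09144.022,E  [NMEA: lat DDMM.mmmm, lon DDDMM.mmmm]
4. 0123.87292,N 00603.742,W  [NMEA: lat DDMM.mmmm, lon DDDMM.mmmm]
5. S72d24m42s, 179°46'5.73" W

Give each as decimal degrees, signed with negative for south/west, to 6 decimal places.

1. -61.341347, -0.299988
2. 84.518962, 35.464688
3. -34.230225, 91.733700
4. 1.397882, -6.062367
5. -72.411667, -179.768258

Point 1:
  Latitude: split at 2 digits → 61° and 20.4808′; 61 + 20.4808/60 = 61.3413467
  hemisphere S, so the sign is −
  Longitude: split at 3 digits → 000° and 17.9993′; 0 + 17.9993/60 = 0.2999883
  W ⇒ negate
Point 2:
  φ: split at 2 digits → 84° and 31.1377′; 84 + 31.1377/60 = 84.5189617
  N → positive
  λ: split at 3 digits → 035° and 27.8813′; 35 + 27.8813/60 = 35.4646883
  E ⇒ keep positive
Point 3:
  φ: split at 2 digits → 34° and 13.8135′; 34 + 13.8135/60 = 34.2302250
  S ⇒ negate
  λ: degrees = first 3 digits = 91, minutes = 44.022; 91 + 44.022/60 = 91.7337000
  E → positive
Point 4:
  φ: split at 2 digits → 01° and 23.87292′; 1 + 23.87292/60 = 1.3978820
  N ⇒ keep positive
  λ: split at 3 digits → 006° and 3.742′; 6 + 3.742/60 = 6.0623667
  W → negative
Point 5:
  Lat: 72 + 24/60 + 42/3600 = 72.4116667
  S → negative
  Longitude: 179° + 46/60 + 5.73/3600 = 179 + 0.766667 + 0.001592 = 179.7682583
  W ⇒ negate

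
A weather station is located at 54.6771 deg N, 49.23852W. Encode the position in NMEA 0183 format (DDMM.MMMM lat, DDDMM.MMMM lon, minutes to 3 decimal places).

φ: fractional part 0.677100 → 40.62600 minutes
Longitude: minutes = (49.238520 − 49) × 60 = 14.31120

5440.626,N / 04914.311,W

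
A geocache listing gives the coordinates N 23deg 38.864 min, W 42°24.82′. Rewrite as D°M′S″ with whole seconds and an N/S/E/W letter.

φ: 38.86400′ → 38′ and 0.86400 × 60 = 51.84″
Longitude: 24.82000′ → 24′ and 0.82000 × 60 = 49.20″

23°38′52″ N, 42°24′49″ W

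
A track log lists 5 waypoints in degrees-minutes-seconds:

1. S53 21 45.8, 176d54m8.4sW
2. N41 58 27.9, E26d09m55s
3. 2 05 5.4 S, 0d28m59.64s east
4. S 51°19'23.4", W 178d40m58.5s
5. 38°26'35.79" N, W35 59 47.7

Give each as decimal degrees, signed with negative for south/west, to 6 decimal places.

1. -53.362722, -176.902333
2. 41.974417, 26.165278
3. -2.084833, 0.483233
4. -51.323167, -178.682917
5. 38.443275, -35.996583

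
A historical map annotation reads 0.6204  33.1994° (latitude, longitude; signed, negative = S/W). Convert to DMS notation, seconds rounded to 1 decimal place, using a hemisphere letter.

φ: whole degrees 0; 37.22400′ → 37′ and 13.440″
λ: 0.199400 × 60 = 11.96400′ → 11′, remainder × 60 = 57.840″

0°37′13.4″ N, 33°11′57.8″ E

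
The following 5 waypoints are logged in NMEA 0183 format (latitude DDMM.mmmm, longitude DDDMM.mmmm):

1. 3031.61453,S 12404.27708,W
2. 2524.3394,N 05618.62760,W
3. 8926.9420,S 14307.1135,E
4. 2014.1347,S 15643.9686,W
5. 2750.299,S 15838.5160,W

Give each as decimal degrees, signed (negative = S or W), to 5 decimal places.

Point 1:
  Latitude: degrees = first 2 digits = 30, minutes = 31.61453; 30 + 31.61453/60 = 30.526909
  hemisphere S, so the sign is −
  Lon: degrees = first 3 digits = 124, minutes = 4.27708; 124 + 4.27708/60 = 124.071285
  hemisphere W, so the sign is −
Point 2:
  φ: split at 2 digits → 25° and 24.3394′; 25 + 24.3394/60 = 25.405657
  N ⇒ keep positive
  Lon: split at 3 digits → 056° and 18.6276′; 56 + 18.6276/60 = 56.310460
  W ⇒ negate
Point 3:
  φ: degrees = first 2 digits = 89, minutes = 26.942; 89 + 26.942/60 = 89.449033
  S → negative
  Lon: degrees = first 3 digits = 143, minutes = 7.1135; 143 + 7.1135/60 = 143.118558
  E ⇒ keep positive
Point 4:
  φ: split at 2 digits → 20° and 14.1347′; 20 + 14.1347/60 = 20.235578
  S → negative
  Lon: degrees = first 3 digits = 156, minutes = 43.9686; 156 + 43.9686/60 = 156.732810
  W → negative
Point 5:
  Lat: split at 2 digits → 27° and 50.299′; 27 + 50.299/60 = 27.838317
  S → negative
  Lon: split at 3 digits → 158° and 38.516′; 158 + 38.516/60 = 158.641933
  W ⇒ negate

1. -30.52691, -124.07128
2. 25.40566, -56.31046
3. -89.44903, 143.11856
4. -20.23558, -156.73281
5. -27.83832, -158.64193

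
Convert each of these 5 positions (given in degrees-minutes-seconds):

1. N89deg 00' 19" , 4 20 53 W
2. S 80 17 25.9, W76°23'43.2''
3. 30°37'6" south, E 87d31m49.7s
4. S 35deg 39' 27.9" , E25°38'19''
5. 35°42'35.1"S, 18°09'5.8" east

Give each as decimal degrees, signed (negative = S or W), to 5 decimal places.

1. 89.00528, -4.34806
2. -80.29053, -76.39533
3. -30.61833, 87.53047
4. -35.65775, 25.63861
5. -35.70975, 18.15161

Point 1:
  Latitude: 89° + 0/60 + 19/3600 = 89 + 0.000000 + 0.005278 = 89.005278
  N ⇒ keep positive
  λ: 4° + 20/60 + 53/3600 = 4 + 0.333333 + 0.014722 = 4.348056
  W ⇒ negate
Point 2:
  φ: 17′ + 25.9″ = 17.43167′; 80 + 17.43167/60 = 80.290528
  hemisphere S, so the sign is −
  Longitude: 23′ + 43.2″ = 23.72000′; 76 + 23.72000/60 = 76.395333
  hemisphere W, so the sign is −
Point 3:
  φ: 37′ + 6″ = 37.10000′; 30 + 37.10000/60 = 30.618333
  hemisphere S, so the sign is −
  Longitude: 31′ + 49.7″ = 31.82833′; 87 + 31.82833/60 = 87.530472
  E → positive
Point 4:
  Latitude: 39′ + 27.9″ = 39.46500′; 35 + 39.46500/60 = 35.657750
  S → negative
  Longitude: 25° + 38/60 + 19/3600 = 25 + 0.633333 + 0.005278 = 25.638611
  E ⇒ keep positive
Point 5:
  Lat: 35 + 42/60 + 35.1/3600 = 35.709750
  hemisphere S, so the sign is −
  Longitude: 9′ + 5.8″ = 9.09667′; 18 + 9.09667/60 = 18.151611
  E ⇒ keep positive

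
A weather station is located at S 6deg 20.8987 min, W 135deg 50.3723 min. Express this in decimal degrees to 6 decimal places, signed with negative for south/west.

Lat: 6 + 20.8987/60 = 6.3483117
hemisphere S, so the sign is −
Longitude: 135 + 50.3723/60 = 135.8395383
hemisphere W, so the sign is −

-6.348312, -135.839538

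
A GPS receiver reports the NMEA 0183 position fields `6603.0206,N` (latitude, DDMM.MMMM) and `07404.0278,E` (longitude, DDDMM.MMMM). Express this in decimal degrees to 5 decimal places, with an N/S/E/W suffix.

66.05034° N, 74.06713° E

φ: degrees = first 2 digits = 66, minutes = 3.0206; 66 + 3.0206/60 = 66.050343
λ: split at 3 digits → 074° and 4.0278′; 74 + 4.0278/60 = 74.067130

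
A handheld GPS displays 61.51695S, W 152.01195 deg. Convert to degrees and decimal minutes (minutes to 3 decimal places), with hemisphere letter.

61° 31.017′ S, 152° 0.717′ W

Latitude: 61° + 0.516950 × 60 = 61° 31.01700′
λ: 152° + 0.011950 × 60 = 152° 0.71700′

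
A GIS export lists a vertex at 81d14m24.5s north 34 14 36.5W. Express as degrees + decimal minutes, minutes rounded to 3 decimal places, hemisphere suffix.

Lat: seconds/60 = 0.40833; minutes = 14 + 0.40833 = 14.40833
Longitude: 14 + 36.5/60 = 14.60833′

81° 14.408′ N, 34° 14.608′ W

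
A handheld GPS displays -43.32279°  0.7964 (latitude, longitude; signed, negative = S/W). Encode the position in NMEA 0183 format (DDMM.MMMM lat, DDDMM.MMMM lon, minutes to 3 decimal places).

Latitude is negative → S; |value| = 43.322790
Latitude: 43° + 0.322790 × 60 = 43° 19.36740′
Longitude: minutes = (0.796400 − 0) × 60 = 47.78400

4319.367,S / 00047.784,E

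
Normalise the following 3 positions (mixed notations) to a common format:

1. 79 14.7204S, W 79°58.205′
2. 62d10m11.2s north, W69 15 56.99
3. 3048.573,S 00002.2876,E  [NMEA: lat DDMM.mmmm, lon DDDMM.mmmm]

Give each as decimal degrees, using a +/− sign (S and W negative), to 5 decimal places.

1. -79.24534, -79.97008
2. 62.16978, -69.26583
3. -30.80955, 0.03813

Point 1:
  Lat: 79 + 14.7204/60 = 79.245340
  hemisphere S, so the sign is −
  Lon: 79 + 58.205/60 = 79.970083
  W → negative
Point 2:
  φ: 10′ + 11.2″ = 10.18667′; 62 + 10.18667/60 = 62.169778
  N → positive
  λ: 15′ + 56.99″ = 15.94983′; 69 + 15.94983/60 = 69.265831
  hemisphere W, so the sign is −
Point 3:
  Lat: split at 2 digits → 30° and 48.573′; 30 + 48.573/60 = 30.809550
  S ⇒ negate
  Longitude: split at 3 digits → 000° and 2.2876′; 0 + 2.2876/60 = 0.038127
  E ⇒ keep positive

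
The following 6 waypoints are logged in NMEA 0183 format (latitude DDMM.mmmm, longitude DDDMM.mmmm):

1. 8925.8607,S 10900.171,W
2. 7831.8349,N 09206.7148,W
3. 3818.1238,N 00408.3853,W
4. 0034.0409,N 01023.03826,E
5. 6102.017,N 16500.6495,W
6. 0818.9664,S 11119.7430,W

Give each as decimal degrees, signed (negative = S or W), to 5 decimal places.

Point 1:
  φ: split at 2 digits → 89° and 25.8607′; 89 + 25.8607/60 = 89.431012
  S ⇒ negate
  λ: split at 3 digits → 109° and 0.171′; 109 + 0.171/60 = 109.002850
  W → negative
Point 2:
  Lat: degrees = first 2 digits = 78, minutes = 31.8349; 78 + 31.8349/60 = 78.530582
  N ⇒ keep positive
  Longitude: degrees = first 3 digits = 92, minutes = 6.7148; 92 + 6.7148/60 = 92.111913
  W ⇒ negate
Point 3:
  Latitude: split at 2 digits → 38° and 18.1238′; 38 + 18.1238/60 = 38.302063
  N ⇒ keep positive
  Longitude: split at 3 digits → 004° and 8.3853′; 4 + 8.3853/60 = 4.139755
  W ⇒ negate
Point 4:
  φ: degrees = first 2 digits = 0, minutes = 34.0409; 0 + 34.0409/60 = 0.567348
  N → positive
  Lon: split at 3 digits → 010° and 23.03826′; 10 + 23.03826/60 = 10.383971
  E → positive
Point 5:
  Lat: degrees = first 2 digits = 61, minutes = 2.017; 61 + 2.017/60 = 61.033617
  N ⇒ keep positive
  Longitude: degrees = first 3 digits = 165, minutes = 0.6495; 165 + 0.6495/60 = 165.010825
  hemisphere W, so the sign is −
Point 6:
  Latitude: degrees = first 2 digits = 8, minutes = 18.9664; 8 + 18.9664/60 = 8.316107
  S ⇒ negate
  Longitude: split at 3 digits → 111° and 19.743′; 111 + 19.743/60 = 111.329050
  hemisphere W, so the sign is −

1. -89.43101, -109.00285
2. 78.53058, -92.11191
3. 38.30206, -4.13976
4. 0.56735, 10.38397
5. 61.03362, -165.01083
6. -8.31611, -111.32905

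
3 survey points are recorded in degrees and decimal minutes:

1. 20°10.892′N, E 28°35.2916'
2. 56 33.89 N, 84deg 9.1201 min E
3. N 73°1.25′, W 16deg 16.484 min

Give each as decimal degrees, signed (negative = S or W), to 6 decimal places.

Point 1:
  Latitude: 10.892′ = 0.181533°; total 20.1815333
  N ⇒ keep positive
  λ: 28 + 35.2916/60 = 28.5881933
  E → positive
Point 2:
  Lat: 56 + 33.89/60 = 56.5648333
  N ⇒ keep positive
  Lon: 9.1201′ = 0.152002°; total 84.1520017
  E ⇒ keep positive
Point 3:
  Lat: 1.25′ = 0.020833°; total 73.0208333
  N ⇒ keep positive
  Longitude: 16.484′ = 0.274733°; total 16.2747333
  W ⇒ negate

1. 20.181533, 28.588193
2. 56.564833, 84.152002
3. 73.020833, -16.274733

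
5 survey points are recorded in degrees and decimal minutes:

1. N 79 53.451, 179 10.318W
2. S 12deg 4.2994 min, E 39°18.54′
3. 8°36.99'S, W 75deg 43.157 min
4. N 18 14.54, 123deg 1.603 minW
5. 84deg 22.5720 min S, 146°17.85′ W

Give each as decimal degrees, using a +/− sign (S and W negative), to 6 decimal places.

1. 79.890850, -179.171967
2. -12.071657, 39.309000
3. -8.616500, -75.719283
4. 18.242333, -123.026717
5. -84.376200, -146.297500

Point 1:
  Latitude: 79 + 53.451/60 = 79.8908500
  N → positive
  λ: 179 + 10.318/60 = 179.1719667
  W → negative
Point 2:
  φ: 4.2994′ = 0.071657°; total 12.0716567
  S → negative
  λ: 39 + 18.54/60 = 39.3090000
  E → positive
Point 3:
  Latitude: 8 + 36.99/60 = 8.6165000
  S ⇒ negate
  Lon: 75 + 43.157/60 = 75.7192833
  W ⇒ negate
Point 4:
  Latitude: 18 + 14.54/60 = 18.2423333
  N ⇒ keep positive
  λ: 123 + 1.603/60 = 123.0267167
  hemisphere W, so the sign is −
Point 5:
  φ: 22.572′ = 0.376200°; total 84.3762000
  hemisphere S, so the sign is −
  Longitude: 146 + 17.85/60 = 146.2975000
  W ⇒ negate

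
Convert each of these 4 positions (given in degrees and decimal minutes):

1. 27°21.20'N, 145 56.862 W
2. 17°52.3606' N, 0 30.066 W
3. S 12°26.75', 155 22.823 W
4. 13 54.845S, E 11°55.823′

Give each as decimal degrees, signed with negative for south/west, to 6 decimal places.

1. 27.353333, -145.947700
2. 17.872677, -0.501100
3. -12.445833, -155.380383
4. -13.914083, 11.930383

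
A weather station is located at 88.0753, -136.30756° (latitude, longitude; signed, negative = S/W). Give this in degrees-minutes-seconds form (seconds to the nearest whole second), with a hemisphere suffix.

Lat: 0.075300° → 4.51800′; 0.51800 × 60 = 31.08″
Longitude is negative → W; |value| = 136.307560
λ: whole degrees 136; 18.45360′ → 18′ and 27.22″

88°04′31″ N, 136°18′27″ W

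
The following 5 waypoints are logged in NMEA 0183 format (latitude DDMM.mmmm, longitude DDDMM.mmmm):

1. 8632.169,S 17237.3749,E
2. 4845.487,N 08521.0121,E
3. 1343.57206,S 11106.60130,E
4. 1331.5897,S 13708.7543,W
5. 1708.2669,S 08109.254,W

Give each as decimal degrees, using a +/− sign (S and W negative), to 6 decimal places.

1. -86.536150, 172.622915
2. 48.758117, 85.350202
3. -13.726201, 111.110022
4. -13.526495, -137.145905
5. -17.137782, -81.154233

Point 1:
  φ: split at 2 digits → 86° and 32.169′; 86 + 32.169/60 = 86.5361500
  hemisphere S, so the sign is −
  Longitude: degrees = first 3 digits = 172, minutes = 37.3749; 172 + 37.3749/60 = 172.6229150
  E ⇒ keep positive
Point 2:
  Latitude: degrees = first 2 digits = 48, minutes = 45.487; 48 + 45.487/60 = 48.7581167
  N → positive
  λ: split at 3 digits → 085° and 21.0121′; 85 + 21.0121/60 = 85.3502017
  E → positive
Point 3:
  Lat: split at 2 digits → 13° and 43.57206′; 13 + 43.57206/60 = 13.7262010
  S → negative
  Longitude: degrees = first 3 digits = 111, minutes = 6.6013; 111 + 6.6013/60 = 111.1100217
  E ⇒ keep positive
Point 4:
  φ: split at 2 digits → 13° and 31.5897′; 13 + 31.5897/60 = 13.5264950
  hemisphere S, so the sign is −
  Lon: degrees = first 3 digits = 137, minutes = 8.7543; 137 + 8.7543/60 = 137.1459050
  hemisphere W, so the sign is −
Point 5:
  Lat: degrees = first 2 digits = 17, minutes = 8.2669; 17 + 8.2669/60 = 17.1377817
  S ⇒ negate
  Lon: degrees = first 3 digits = 81, minutes = 9.254; 81 + 9.254/60 = 81.1542333
  hemisphere W, so the sign is −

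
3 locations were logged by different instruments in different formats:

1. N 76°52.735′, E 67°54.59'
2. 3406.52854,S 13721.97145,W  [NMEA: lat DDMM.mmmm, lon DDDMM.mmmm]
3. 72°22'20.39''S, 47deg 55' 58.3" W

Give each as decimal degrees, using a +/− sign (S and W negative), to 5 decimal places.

Point 1:
  Lat: 52.735′ = 0.878917°; total 76.878917
  N → positive
  Lon: 54.59′ = 0.909833°; total 67.909833
  E ⇒ keep positive
Point 2:
  Lat: degrees = first 2 digits = 34, minutes = 6.52854; 34 + 6.52854/60 = 34.108809
  hemisphere S, so the sign is −
  Lon: split at 3 digits → 137° and 21.97145′; 137 + 21.97145/60 = 137.366191
  W → negative
Point 3:
  φ: 72 + 22/60 + 20.39/3600 = 72.372331
  S → negative
  λ: 47° + 55/60 + 58.3/3600 = 47 + 0.916667 + 0.016194 = 47.932861
  hemisphere W, so the sign is −

1. 76.87892, 67.90983
2. -34.10881, -137.36619
3. -72.37233, -47.93286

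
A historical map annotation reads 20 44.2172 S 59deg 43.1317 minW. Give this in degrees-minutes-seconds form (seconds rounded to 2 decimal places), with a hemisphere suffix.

Latitude: 44.21720′ → 44′ and 0.21720 × 60 = 13.0320″
Longitude: 43.13170′ → 43′ and 0.13170 × 60 = 7.9020″

20°44′13.03″ S, 59°43′7.90″ W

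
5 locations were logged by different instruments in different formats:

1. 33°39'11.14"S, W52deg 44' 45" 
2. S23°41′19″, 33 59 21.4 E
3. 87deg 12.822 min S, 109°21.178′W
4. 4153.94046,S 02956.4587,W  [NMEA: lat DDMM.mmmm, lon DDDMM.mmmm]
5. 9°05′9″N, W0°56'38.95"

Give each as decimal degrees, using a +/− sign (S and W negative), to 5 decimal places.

1. -33.65309, -52.74583
2. -23.68861, 33.98928
3. -87.21370, -109.35297
4. -41.89901, -29.94098
5. 9.08583, -0.94415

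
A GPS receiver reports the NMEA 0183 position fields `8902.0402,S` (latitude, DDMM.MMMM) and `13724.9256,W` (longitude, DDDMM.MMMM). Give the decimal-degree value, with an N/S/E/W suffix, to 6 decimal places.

89.034003° S, 137.415427° W

φ: degrees = first 2 digits = 89, minutes = 2.0402; 89 + 2.0402/60 = 89.0340033
Longitude: split at 3 digits → 137° and 24.9256′; 137 + 24.9256/60 = 137.4154267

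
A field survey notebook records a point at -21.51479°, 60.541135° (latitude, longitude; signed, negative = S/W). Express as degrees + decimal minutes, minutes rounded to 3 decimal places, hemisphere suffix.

Latitude is negative → S; |value| = 21.514790
Latitude: 21° + 0.514790 × 60 = 21° 30.88740′
Lon: fractional part 0.541135 → 32.46810 minutes

21° 30.887′ S, 60° 32.468′ E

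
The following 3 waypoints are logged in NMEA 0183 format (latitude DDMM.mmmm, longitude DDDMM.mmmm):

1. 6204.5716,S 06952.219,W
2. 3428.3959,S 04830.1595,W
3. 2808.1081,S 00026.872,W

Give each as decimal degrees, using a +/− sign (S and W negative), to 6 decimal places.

Point 1:
  φ: degrees = first 2 digits = 62, minutes = 4.5716; 62 + 4.5716/60 = 62.0761933
  S ⇒ negate
  λ: degrees = first 3 digits = 69, minutes = 52.219; 69 + 52.219/60 = 69.8703167
  W → negative
Point 2:
  Lat: degrees = first 2 digits = 34, minutes = 28.3959; 34 + 28.3959/60 = 34.4732650
  hemisphere S, so the sign is −
  Lon: split at 3 digits → 048° and 30.1595′; 48 + 30.1595/60 = 48.5026583
  hemisphere W, so the sign is −
Point 3:
  Latitude: degrees = first 2 digits = 28, minutes = 8.1081; 28 + 8.1081/60 = 28.1351350
  hemisphere S, so the sign is −
  λ: degrees = first 3 digits = 0, minutes = 26.872; 0 + 26.872/60 = 0.4478667
  W → negative

1. -62.076193, -69.870317
2. -34.473265, -48.502658
3. -28.135135, -0.447867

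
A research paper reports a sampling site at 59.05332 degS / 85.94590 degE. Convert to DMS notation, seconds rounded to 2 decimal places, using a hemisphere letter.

φ: 0.053320 × 60 = 3.19920′ → 3′, remainder × 60 = 11.9520″
Lon: whole degrees 85; 56.75400′ → 56′ and 45.2400″

59°03′11.95″ S, 85°56′45.24″ E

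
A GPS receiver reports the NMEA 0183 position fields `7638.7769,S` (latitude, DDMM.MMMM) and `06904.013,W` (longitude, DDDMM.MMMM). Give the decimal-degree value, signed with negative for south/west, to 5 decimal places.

φ: split at 2 digits → 76° and 38.7769′; 76 + 38.7769/60 = 76.646282
hemisphere S, so the sign is −
λ: degrees = first 3 digits = 69, minutes = 4.013; 69 + 4.013/60 = 69.066883
hemisphere W, so the sign is −

-76.64628, -69.06688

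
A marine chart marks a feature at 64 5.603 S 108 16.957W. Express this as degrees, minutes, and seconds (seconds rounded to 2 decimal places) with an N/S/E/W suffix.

64°05′36.18″ S, 108°16′57.42″ W

Latitude: fractional minutes 0.60300 × 60 = 36.1800″
λ: 16.95700′ → 16′ and 0.95700 × 60 = 57.4200″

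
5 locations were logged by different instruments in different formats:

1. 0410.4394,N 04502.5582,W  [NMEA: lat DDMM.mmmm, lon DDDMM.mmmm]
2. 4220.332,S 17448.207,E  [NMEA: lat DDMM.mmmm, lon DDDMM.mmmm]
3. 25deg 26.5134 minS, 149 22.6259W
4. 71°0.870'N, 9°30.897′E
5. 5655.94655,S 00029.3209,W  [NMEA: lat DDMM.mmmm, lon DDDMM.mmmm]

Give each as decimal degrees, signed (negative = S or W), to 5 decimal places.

Point 1:
  φ: split at 2 digits → 04° and 10.4394′; 4 + 10.4394/60 = 4.173990
  N → positive
  Longitude: split at 3 digits → 045° and 2.5582′; 45 + 2.5582/60 = 45.042637
  W → negative
Point 2:
  φ: degrees = first 2 digits = 42, minutes = 20.332; 42 + 20.332/60 = 42.338867
  S → negative
  Lon: split at 3 digits → 174° and 48.207′; 174 + 48.207/60 = 174.803450
  E ⇒ keep positive
Point 3:
  φ: 25 + 26.5134/60 = 25.441890
  S → negative
  λ: 22.6259′ = 0.377098°; total 149.377098
  W ⇒ negate
Point 4:
  Latitude: 0.87′ = 0.014500°; total 71.014500
  N → positive
  Longitude: 9 + 30.897/60 = 9.514950
  E ⇒ keep positive
Point 5:
  Lat: split at 2 digits → 56° and 55.94655′; 56 + 55.94655/60 = 56.932443
  S ⇒ negate
  Longitude: split at 3 digits → 000° and 29.3209′; 0 + 29.3209/60 = 0.488682
  hemisphere W, so the sign is −

1. 4.17399, -45.04264
2. -42.33887, 174.80345
3. -25.44189, -149.37710
4. 71.01450, 9.51495
5. -56.93244, -0.48868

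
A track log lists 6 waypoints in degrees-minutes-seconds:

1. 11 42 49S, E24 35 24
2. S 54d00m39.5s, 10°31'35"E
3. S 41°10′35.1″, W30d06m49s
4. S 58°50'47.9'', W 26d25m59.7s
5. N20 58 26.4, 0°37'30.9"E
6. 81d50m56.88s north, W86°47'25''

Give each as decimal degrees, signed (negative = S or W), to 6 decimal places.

1. -11.713611, 24.590000
2. -54.010972, 10.526389
3. -41.176417, -30.113611
4. -58.846639, -26.433250
5. 20.974000, 0.625250
6. 81.849133, -86.790278

Point 1:
  Latitude: 11 + 42/60 + 49/3600 = 11.7136111
  hemisphere S, so the sign is −
  λ: 24 + 35/60 + 24/3600 = 24.5900000
  E → positive
Point 2:
  Lat: 0′ + 39.5″ = 0.65833′; 54 + 0.65833/60 = 54.0109722
  S → negative
  Longitude: 10 + 31/60 + 35/3600 = 10.5263889
  E → positive
Point 3:
  Lat: 10′ + 35.1″ = 10.58500′; 41 + 10.58500/60 = 41.1764167
  hemisphere S, so the sign is −
  Longitude: 30 + 6/60 + 49/3600 = 30.1136111
  hemisphere W, so the sign is −
Point 4:
  φ: 58° + 50/60 + 47.9/3600 = 58 + 0.833333 + 0.013306 = 58.8466389
  S ⇒ negate
  Lon: 26° + 25/60 + 59.7/3600 = 26 + 0.416667 + 0.016583 = 26.4332500
  W ⇒ negate
Point 5:
  Lat: 20° + 58/60 + 26.4/3600 = 20 + 0.966667 + 0.007333 = 20.9740000
  N ⇒ keep positive
  Longitude: 0° + 37/60 + 30.9/3600 = 0 + 0.616667 + 0.008583 = 0.6252500
  E → positive
Point 6:
  Lat: 81 + 50/60 + 56.88/3600 = 81.8491333
  N ⇒ keep positive
  λ: 47′ + 25″ = 47.41667′; 86 + 47.41667/60 = 86.7902778
  W → negative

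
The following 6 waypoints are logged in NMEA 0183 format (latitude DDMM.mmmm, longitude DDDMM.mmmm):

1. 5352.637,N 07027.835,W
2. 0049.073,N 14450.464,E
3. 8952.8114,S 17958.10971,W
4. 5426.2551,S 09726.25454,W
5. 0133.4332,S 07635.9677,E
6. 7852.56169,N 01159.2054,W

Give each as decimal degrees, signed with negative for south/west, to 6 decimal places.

Point 1:
  φ: split at 2 digits → 53° and 52.637′; 53 + 52.637/60 = 53.8772833
  N ⇒ keep positive
  λ: split at 3 digits → 070° and 27.835′; 70 + 27.835/60 = 70.4639167
  W → negative
Point 2:
  φ: split at 2 digits → 00° and 49.073′; 0 + 49.073/60 = 0.8178833
  N ⇒ keep positive
  Lon: split at 3 digits → 144° and 50.464′; 144 + 50.464/60 = 144.8410667
  E ⇒ keep positive
Point 3:
  Lat: split at 2 digits → 89° and 52.8114′; 89 + 52.8114/60 = 89.8801900
  hemisphere S, so the sign is −
  Lon: degrees = first 3 digits = 179, minutes = 58.10971; 179 + 58.10971/60 = 179.9684952
  hemisphere W, so the sign is −
Point 4:
  Latitude: split at 2 digits → 54° and 26.2551′; 54 + 26.2551/60 = 54.4375850
  hemisphere S, so the sign is −
  λ: degrees = first 3 digits = 97, minutes = 26.25454; 97 + 26.25454/60 = 97.4375757
  hemisphere W, so the sign is −
Point 5:
  Latitude: degrees = first 2 digits = 1, minutes = 33.4332; 1 + 33.4332/60 = 1.5572200
  S → negative
  Lon: degrees = first 3 digits = 76, minutes = 35.9677; 76 + 35.9677/60 = 76.5994617
  E ⇒ keep positive
Point 6:
  Lat: split at 2 digits → 78° and 52.56169′; 78 + 52.56169/60 = 78.8760282
  N → positive
  Longitude: degrees = first 3 digits = 11, minutes = 59.2054; 11 + 59.2054/60 = 11.9867567
  hemisphere W, so the sign is −

1. 53.877283, -70.463917
2. 0.817883, 144.841067
3. -89.880190, -179.968495
4. -54.437585, -97.437576
5. -1.557220, 76.599462
6. 78.876028, -11.986757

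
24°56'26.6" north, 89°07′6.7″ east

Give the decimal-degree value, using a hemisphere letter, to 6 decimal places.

24.940722° N, 89.118528° E

Latitude: 24 + 56/60 + 26.6/3600 = 24.9407222
λ: 7′ + 6.7″ = 7.11167′; 89 + 7.11167/60 = 89.1185278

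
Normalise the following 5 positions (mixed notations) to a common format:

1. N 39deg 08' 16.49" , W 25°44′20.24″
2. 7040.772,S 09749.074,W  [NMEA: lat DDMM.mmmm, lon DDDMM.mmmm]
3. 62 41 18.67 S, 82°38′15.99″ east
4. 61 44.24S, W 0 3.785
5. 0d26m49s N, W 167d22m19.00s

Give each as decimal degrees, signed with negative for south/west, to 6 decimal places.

Point 1:
  Latitude: 39° + 8/60 + 16.49/3600 = 39 + 0.133333 + 0.004581 = 39.1379139
  N ⇒ keep positive
  λ: 44′ + 20.24″ = 44.33733′; 25 + 44.33733/60 = 25.7389556
  W → negative
Point 2:
  φ: degrees = first 2 digits = 70, minutes = 40.772; 70 + 40.772/60 = 70.6795333
  hemisphere S, so the sign is −
  λ: split at 3 digits → 097° and 49.074′; 97 + 49.074/60 = 97.8179000
  hemisphere W, so the sign is −
Point 3:
  Lat: 41′ + 18.67″ = 41.31117′; 62 + 41.31117/60 = 62.6885194
  hemisphere S, so the sign is −
  Longitude: 82 + 38/60 + 15.99/3600 = 82.6377750
  E ⇒ keep positive
Point 4:
  Lat: 44.24′ = 0.737333°; total 61.7373333
  S ⇒ negate
  Longitude: 3.785′ = 0.063083°; total 0.0630833
  W ⇒ negate
Point 5:
  Lat: 0° + 26/60 + 49/3600 = 0 + 0.433333 + 0.013611 = 0.4469444
  N ⇒ keep positive
  Lon: 22′ + 19″ = 22.31667′; 167 + 22.31667/60 = 167.3719444
  W ⇒ negate

1. 39.137914, -25.738956
2. -70.679533, -97.817900
3. -62.688519, 82.637775
4. -61.737333, -0.063083
5. 0.446944, -167.371944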